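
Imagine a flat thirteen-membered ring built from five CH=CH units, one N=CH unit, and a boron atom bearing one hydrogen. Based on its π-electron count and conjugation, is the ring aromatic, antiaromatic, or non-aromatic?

The p orbitals form a continuous loop: each doubly-bonded ring atom is sp² with one p-orbital electron; the doubly-bonded nitrogens are pyridine-type — their lone pairs lie in the ring plane, leaving one electron in the p orbital; the boron has an empty p orbital. The ring is fully conjugated.
Adding the contributions, 6 × 2 = 12 from the double-bond units + 0 from the BH atom = 12.
A 4n π count (12, n = 3) in a planar conjugated ring means antiaromatic.

Antiaromatic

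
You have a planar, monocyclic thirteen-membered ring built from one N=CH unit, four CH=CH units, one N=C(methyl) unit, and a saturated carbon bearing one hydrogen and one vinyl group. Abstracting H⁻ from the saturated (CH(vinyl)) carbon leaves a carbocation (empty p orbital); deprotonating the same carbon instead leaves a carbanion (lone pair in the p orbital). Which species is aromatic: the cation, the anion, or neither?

In both ions every ring atom is sp² and contributes a p orbital, so both rings are fully conjugated.
Cation: 6 × 2 + 0 = 12 π electrons → 4(3), antiaromatic.
Anion: 6 × 2 + 2 = 14 π electrons → 4(3)+2, aromatic.

The anion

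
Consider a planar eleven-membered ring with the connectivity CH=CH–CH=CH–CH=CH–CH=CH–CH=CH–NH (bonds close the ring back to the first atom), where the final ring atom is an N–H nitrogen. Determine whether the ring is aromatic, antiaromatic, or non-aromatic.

Check conjugation: every atom in a ring double bond is sp² and brings one electron to the p orbital; the pyrrole-type nitrogen donates its lone pair from the p orbital — every position has a p orbital, so the cyclic π system is continuous.
π-electron count: 5 × 2 = 10 from the double-bond units + 2 from the NH atom = 12.
A 4n π count (12, n = 3) in a planar conjugated ring means antiaromatic.

Antiaromatic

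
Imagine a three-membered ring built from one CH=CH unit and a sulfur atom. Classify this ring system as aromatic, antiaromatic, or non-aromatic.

Antiaromatic

All ring atoms are sp² and supply a p orbital to the ring (every atom in a ring double bond is sp² and brings one electron to the p orbital; the sulfur donates one lone pair from its p orbital); the conjugation is uninterrupted.
Adding the contributions, 1 × 2 = 2 from the double-bond unit + 2 from the S atom = 4.
4 = 4(1); a planar, fully conjugated 4n system is antiaromatic.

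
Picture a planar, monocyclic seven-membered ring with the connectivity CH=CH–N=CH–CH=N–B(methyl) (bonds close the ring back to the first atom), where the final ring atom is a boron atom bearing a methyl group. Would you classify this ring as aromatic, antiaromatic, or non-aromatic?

Aromatic

Every ring atom contributes a p orbital perpendicular to the ring (every atom in a ring double bond is sp² and brings one electron to the p orbital; each =N– nitrogen is pyridine-type (lone pair in the sp² plane, one electron in the p orbital); the boron has an empty p orbital), so the π system is cyclic and fully conjugated.
Counting π electrons: 3 × 2 = 6 from the double-bond units + 0 from the B(methyl) atom = 6.
That gives a 4n+2 count (6, n = 1).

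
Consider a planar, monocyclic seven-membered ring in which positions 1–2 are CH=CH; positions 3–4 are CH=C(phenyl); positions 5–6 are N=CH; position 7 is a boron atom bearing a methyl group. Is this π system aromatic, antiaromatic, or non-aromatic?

Aromatic

All ring atoms are sp² and supply a p orbital to the ring (the double-bond atoms are sp², each contributing one p electron; each =N– nitrogen is pyridine-type (lone pair in the sp² plane, one electron in the p orbital); the boron has an empty p orbital); the conjugation is uninterrupted.
Counting π electrons: 3 × 2 = 6 from the double-bond units + 0 from the B(methyl) atom = 6.
6 = 4(1) + 2, which satisfies Hückel's 4n+2 rule.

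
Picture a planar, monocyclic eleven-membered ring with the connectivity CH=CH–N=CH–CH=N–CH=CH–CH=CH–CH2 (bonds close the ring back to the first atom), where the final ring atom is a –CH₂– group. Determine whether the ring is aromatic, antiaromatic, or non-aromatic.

Non-aromatic

The CH2 position has four σ bonds — the tetrahedral CH₂ carbon is sp³ and has no p orbital in the ring π system — so the cyclic conjugation is interrupted.
Broken conjugation rules out both aromaticity and antiaromaticity.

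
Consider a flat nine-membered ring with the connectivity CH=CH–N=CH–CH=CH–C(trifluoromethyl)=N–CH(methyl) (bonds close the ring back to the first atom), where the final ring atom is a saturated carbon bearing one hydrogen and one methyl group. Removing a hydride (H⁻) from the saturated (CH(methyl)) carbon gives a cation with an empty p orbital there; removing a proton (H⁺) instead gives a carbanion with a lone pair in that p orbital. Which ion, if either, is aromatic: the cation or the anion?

The anion

In both ions every ring atom is sp² and contributes a p orbital, so both rings are fully conjugated.
Cation: 4 × 2 + 0 = 8 π electrons → 4(2), antiaromatic.
Anion: 4 × 2 + 2 = 10 π electrons → 4(2)+2, aromatic.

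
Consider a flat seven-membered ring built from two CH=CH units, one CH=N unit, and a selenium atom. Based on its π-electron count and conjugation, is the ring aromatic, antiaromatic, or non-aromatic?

Antiaromatic

All ring atoms are sp² and supply a p orbital to the ring (each doubly-bonded ring atom is sp² with one p-orbital electron; each sp² =N– keeps its lone pair in-plane and puts one electron into the π system; the selenium donates one lone pair from its p orbital); the conjugation is uninterrupted.
Tallying contributions gives 3 × 2 = 6 from the double-bond units + 2 from the Se atom = 8.
A 4n π count (8, n = 2) in a planar conjugated ring means antiaromatic.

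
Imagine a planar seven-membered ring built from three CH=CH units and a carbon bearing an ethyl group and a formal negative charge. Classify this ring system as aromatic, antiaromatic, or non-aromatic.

Antiaromatic

The p orbitals form a continuous loop: the double-bond atoms are sp², each contributing one p electron; the carbanion's lone pair occupies the p orbital. The ring is fully conjugated.
π-electron count: 3 × 2 = 6 from the double-bond units + 2 from the C(ethyl)(-) atom = 8.
8 is a 4n count (n = 2), so the planar conjugated ring is antiaromatic.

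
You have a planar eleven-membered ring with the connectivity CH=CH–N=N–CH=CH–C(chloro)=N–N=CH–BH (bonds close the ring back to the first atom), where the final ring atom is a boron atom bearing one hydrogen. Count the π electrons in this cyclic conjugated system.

All ring atoms are sp² and supply a p orbital to the ring (the double-bond atoms are sp², each contributing one p electron; the doubly-bonded nitrogens are pyridine-type — their lone pairs lie in the ring plane, leaving one electron in the p orbital; the boron has an empty p orbital); the conjugation is uninterrupted.
Counting π electrons: 5 × 2 = 10 from the double-bond units + 0 from the BH atom = 10.

10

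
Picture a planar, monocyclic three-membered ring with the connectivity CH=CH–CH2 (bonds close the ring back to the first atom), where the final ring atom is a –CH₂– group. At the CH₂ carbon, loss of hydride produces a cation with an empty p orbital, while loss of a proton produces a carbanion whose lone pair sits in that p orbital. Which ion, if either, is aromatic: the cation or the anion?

In either ion the ring is fully conjugated: every atom, including the new sp² carbon, supplies a p orbital.
Cation: 1 × 2 + 0 = 2 π electrons → 4(0)+2, aromatic.
Anion: 1 × 2 + 2 = 4 π electrons → 4(1), antiaromatic.

The cation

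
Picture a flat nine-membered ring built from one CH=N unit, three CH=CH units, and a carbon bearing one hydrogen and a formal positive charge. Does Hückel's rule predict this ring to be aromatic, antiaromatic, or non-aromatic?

Antiaromatic

Check conjugation: every atom in a ring double bond is sp² and brings one electron to the p orbital; each =N– nitrogen is pyridine-type (lone pair in the sp² plane, one electron in the p orbital); the carbocation has an empty p orbital — every position has a p orbital, so the cyclic π system is continuous.
π-electron count: 4 × 2 = 8 from the double-bond units + 0 from the CH(+) atom = 8.
8 is a 4n count (n = 2), so the planar conjugated ring is antiaromatic.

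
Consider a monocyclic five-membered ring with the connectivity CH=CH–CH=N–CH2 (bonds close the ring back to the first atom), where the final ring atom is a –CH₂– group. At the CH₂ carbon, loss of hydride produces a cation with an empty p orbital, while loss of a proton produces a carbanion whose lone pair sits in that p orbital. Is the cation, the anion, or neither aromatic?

The anion

Both ions have a continuous loop of p orbitals — each ring atom is sp².
Cation: 2 × 2 + 0 = 4 π electrons → 4(1), antiaromatic.
Anion: 2 × 2 + 2 = 6 π electrons → 4(1)+2, aromatic.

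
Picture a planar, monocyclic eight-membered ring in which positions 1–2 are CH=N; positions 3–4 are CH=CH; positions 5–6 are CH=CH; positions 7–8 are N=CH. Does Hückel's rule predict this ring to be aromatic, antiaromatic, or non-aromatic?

All ring atoms are sp² and supply a p orbital to the ring (the double-bond atoms are sp², each contributing one p electron; each =N– nitrogen is pyridine-type (lone pair in the sp² plane, one electron in the p orbital)); the conjugation is uninterrupted.
Tallying contributions gives 4 × 2 = 8 from the 4 double-bond units.
8 = 4(2); a planar, fully conjugated 4n system is antiaromatic.

Antiaromatic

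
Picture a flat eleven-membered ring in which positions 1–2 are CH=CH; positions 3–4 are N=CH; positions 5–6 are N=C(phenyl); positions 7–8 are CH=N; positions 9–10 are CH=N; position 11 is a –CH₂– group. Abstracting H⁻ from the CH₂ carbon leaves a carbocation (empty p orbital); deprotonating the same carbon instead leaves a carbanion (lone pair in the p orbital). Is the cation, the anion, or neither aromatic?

Once that carbon is sp², every ring atom has a p orbital and both ions are fully conjugated.
Cation: 5 × 2 + 0 = 10 π electrons → 4(2)+2, aromatic.
Anion: 5 × 2 + 2 = 12 π electrons → 4(3), antiaromatic.

The cation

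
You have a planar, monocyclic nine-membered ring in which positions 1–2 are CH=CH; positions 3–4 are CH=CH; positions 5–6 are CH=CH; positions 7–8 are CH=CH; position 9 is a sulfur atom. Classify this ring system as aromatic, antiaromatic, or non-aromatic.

Every ring atom contributes a p orbital perpendicular to the ring (each doubly-bonded ring atom is sp² with one p-orbital electron; the sulfur donates one lone pair from its p orbital), so the π system is cyclic and fully conjugated.
Adding the contributions, 4 × 2 = 8 from the double-bond units + 2 from the S atom = 10.
That gives a 4n+2 count (10, n = 2).

Aromatic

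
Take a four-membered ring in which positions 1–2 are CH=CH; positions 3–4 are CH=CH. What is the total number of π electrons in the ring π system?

Every ring atom contributes a p orbital perpendicular to the ring (the double-bond atoms are sp², each contributing one p electron), so the π system is cyclic and fully conjugated.
Adding the contributions, 2 × 2 = 4 from the 2 double-bond units.
(The species described is cyclobutadiene.)

4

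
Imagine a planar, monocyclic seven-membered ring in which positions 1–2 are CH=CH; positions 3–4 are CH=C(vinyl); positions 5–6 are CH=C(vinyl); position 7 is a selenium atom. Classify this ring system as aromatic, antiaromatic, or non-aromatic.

Antiaromatic

Every ring atom contributes a p orbital perpendicular to the ring (every atom in a ring double bond is sp² and brings one electron to the p orbital; the selenium donates one lone pair from its p orbital), so the π system is cyclic and fully conjugated.
Tallying contributions gives 3 × 2 = 6 from the double-bond units + 2 from the Se atom = 8.
A 4n π count (8, n = 2) in a planar conjugated ring means antiaromatic.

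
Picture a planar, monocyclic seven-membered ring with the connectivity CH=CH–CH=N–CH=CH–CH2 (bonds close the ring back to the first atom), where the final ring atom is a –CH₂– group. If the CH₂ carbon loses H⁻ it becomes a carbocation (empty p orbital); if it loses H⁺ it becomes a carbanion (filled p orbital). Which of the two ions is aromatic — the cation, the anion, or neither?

The cation

In either ion the ring is fully conjugated: every atom, including the new sp² carbon, supplies a p orbital.
Cation: 3 × 2 + 0 = 6 π electrons → 4(1)+2, aromatic.
Anion: 3 × 2 + 2 = 8 π electrons → 4(2), antiaromatic.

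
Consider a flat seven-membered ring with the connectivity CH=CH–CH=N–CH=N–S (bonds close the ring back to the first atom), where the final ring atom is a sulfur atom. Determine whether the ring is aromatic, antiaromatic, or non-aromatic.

The p orbitals form a continuous loop: the double-bond atoms are sp², each contributing one p electron; each sp² =N– keeps its lone pair in-plane and puts one electron into the π system; the sulfur donates one lone pair from its p orbital. The ring is fully conjugated.
Adding the contributions, 3 × 2 = 6 from the double-bond units + 2 from the S atom = 8.
A 4n π count (8, n = 2) in a planar conjugated ring means antiaromatic.

Antiaromatic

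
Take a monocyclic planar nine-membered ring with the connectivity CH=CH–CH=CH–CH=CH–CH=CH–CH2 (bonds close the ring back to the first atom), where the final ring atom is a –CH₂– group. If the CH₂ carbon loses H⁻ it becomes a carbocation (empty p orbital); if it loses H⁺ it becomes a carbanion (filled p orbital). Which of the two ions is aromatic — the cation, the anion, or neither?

In either ion the ring is fully conjugated: every atom, including the new sp² carbon, supplies a p orbital.
Cation: 4 × 2 + 0 = 8 π electrons → 4(2), antiaromatic.
Anion: 4 × 2 + 2 = 10 π electrons → 4(2)+2, aromatic.

The anion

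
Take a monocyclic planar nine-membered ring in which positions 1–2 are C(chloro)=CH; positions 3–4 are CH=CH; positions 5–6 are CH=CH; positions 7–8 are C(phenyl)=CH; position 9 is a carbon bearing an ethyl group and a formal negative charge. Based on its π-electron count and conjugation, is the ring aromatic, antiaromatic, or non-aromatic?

Every ring atom contributes a p orbital perpendicular to the ring (each doubly-bonded ring atom is sp² with one p-orbital electron; the carbanion's lone pair occupies the p orbital), so the π system is cyclic and fully conjugated.
Counting π electrons: 4 × 2 = 8 from the double-bond units + 2 from the C(ethyl)(-) atom = 10.
Since 10 = 4·2 + 2, the ring meets the 4n+2 criterion.

Aromatic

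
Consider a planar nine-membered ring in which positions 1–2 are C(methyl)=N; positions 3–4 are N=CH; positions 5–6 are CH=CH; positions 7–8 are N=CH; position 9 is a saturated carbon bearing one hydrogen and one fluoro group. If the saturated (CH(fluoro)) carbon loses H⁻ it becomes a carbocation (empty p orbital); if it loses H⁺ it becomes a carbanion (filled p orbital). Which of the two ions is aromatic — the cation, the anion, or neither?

The anion

Both ions have a continuous loop of p orbitals — each ring atom is sp².
Cation: 4 × 2 + 0 = 8 π electrons → 4(2), antiaromatic.
Anion: 4 × 2 + 2 = 10 π electrons → 4(2)+2, aromatic.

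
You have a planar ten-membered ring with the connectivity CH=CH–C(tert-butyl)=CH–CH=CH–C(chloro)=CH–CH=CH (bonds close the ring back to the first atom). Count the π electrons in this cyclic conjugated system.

The p orbitals form a continuous loop: each doubly-bonded ring atom is sp² with one p-orbital electron. The ring is fully conjugated.
Tallying contributions gives 5 × 2 = 10 from the 5 double-bond units.

10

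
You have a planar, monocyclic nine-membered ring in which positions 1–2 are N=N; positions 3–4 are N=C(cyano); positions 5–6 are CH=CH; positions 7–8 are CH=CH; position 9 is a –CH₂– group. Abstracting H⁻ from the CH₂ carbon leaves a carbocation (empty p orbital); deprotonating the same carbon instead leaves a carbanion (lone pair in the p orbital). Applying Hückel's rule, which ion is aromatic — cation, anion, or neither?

The anion

Both ions have a continuous loop of p orbitals — each ring atom is sp².
Cation: 4 × 2 + 0 = 8 π electrons → 4(2), antiaromatic.
Anion: 4 × 2 + 2 = 10 π electrons → 4(2)+2, aromatic.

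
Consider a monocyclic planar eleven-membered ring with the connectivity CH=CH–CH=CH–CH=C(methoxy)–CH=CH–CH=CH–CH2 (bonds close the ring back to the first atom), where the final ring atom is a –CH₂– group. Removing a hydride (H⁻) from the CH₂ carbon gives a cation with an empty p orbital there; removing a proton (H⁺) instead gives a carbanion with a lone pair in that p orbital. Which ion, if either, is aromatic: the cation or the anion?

The cation

Both ions have a continuous loop of p orbitals — each ring atom is sp².
Cation: 5 × 2 + 0 = 10 π electrons → 4(2)+2, aromatic.
Anion: 5 × 2 + 2 = 12 π electrons → 4(3), antiaromatic.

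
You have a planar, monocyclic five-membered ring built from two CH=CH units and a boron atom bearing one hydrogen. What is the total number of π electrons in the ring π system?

4

The p orbitals form a continuous loop: every atom in a ring double bond is sp² and brings one electron to the p orbital; the boron has an empty p orbital. The ring is fully conjugated.
Adding the contributions, 2 × 2 = 4 from the double-bond units + 0 from the BH atom = 4.
This is borole.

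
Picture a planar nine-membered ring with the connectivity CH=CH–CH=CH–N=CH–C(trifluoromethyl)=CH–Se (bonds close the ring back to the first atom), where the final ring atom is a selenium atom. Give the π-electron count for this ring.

Check conjugation: each doubly-bonded ring atom is sp² with one p-orbital electron; each sp² =N– keeps its lone pair in-plane and puts one electron into the π system; the selenium donates one lone pair from its p orbital — every position has a p orbital, so the cyclic π system is continuous.
π-electron count: 4 × 2 = 8 from the double-bond units + 2 from the Se atom = 10.

10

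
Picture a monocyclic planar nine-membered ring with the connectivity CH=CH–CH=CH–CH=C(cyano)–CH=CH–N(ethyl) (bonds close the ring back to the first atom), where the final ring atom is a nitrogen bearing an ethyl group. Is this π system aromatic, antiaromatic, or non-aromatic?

Every ring atom contributes a p orbital perpendicular to the ring (every atom in a ring double bond is sp² and brings one electron to the p orbital; the pyrrole-type nitrogen donates its lone pair from the p orbital), so the π system is cyclic and fully conjugated.
Tallying contributions gives 4 × 2 = 8 from the double-bond units + 2 from the N(ethyl) atom = 10.
10 = 4(2) + 2, which satisfies Hückel's 4n+2 rule.

Aromatic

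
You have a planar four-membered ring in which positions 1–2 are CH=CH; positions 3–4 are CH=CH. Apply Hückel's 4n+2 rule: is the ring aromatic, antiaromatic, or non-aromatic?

Check conjugation: each doubly-bonded ring atom is sp² with one p-orbital electron — every position has a p orbital, so the cyclic π system is continuous.
Counting π electrons: 2 × 2 = 4 from the 2 double-bond units.
A 4n π count (4, n = 1) in a planar conjugated ring means antiaromatic.
This is cyclobutadiene.

Antiaromatic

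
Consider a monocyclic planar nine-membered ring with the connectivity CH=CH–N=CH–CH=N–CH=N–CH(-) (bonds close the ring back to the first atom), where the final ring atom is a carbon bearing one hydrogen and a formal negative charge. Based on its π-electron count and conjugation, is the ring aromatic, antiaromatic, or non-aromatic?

Aromatic

The p orbitals form a continuous loop: the double-bond atoms are sp², each contributing one p electron; the doubly-bonded nitrogens are pyridine-type — their lone pairs lie in the ring plane, leaving one electron in the p orbital; the carbanion's lone pair occupies the p orbital. The ring is fully conjugated.
Tallying contributions gives 4 × 2 = 8 from the double-bond units + 2 from the CH(-) atom = 10.
Since 10 = 4·2 + 2, the ring meets the 4n+2 criterion.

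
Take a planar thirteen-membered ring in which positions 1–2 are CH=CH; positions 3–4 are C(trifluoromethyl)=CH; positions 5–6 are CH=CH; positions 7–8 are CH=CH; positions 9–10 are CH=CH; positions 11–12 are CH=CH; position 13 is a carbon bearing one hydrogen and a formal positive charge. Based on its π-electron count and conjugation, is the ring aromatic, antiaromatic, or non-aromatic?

Check conjugation: the double-bond atoms are sp², each contributing one p electron; the carbocation has an empty p orbital — every position has a p orbital, so the cyclic π system is continuous.
π-electron count: 6 × 2 = 12 from the double-bond units + 0 from the CH(+) atom = 12.
With 12 = 4·3 π electrons, Hückel's rule classifies the planar ring as antiaromatic.

Antiaromatic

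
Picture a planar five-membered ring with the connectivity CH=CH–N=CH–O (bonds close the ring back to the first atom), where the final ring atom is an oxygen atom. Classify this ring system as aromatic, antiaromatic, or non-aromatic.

Every ring atom contributes a p orbital perpendicular to the ring (each doubly-bonded ring atom is sp² with one p-orbital electron; each sp² =N– keeps its lone pair in-plane and puts one electron into the π system; the oxygen donates one lone pair from its p orbital), so the π system is cyclic and fully conjugated.
Adding the contributions, 2 × 2 = 4 from the double-bond units + 2 from the O atom = 6.
That gives a 4n+2 count (6, n = 1).

Aromatic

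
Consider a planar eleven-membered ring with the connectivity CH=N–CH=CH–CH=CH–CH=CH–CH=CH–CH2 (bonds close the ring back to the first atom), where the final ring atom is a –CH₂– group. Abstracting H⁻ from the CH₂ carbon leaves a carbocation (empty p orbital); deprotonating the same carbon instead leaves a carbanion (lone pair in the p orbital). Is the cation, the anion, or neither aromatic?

Once that carbon is sp², every ring atom has a p orbital and both ions are fully conjugated.
Cation: 5 × 2 + 0 = 10 π electrons → 4(2)+2, aromatic.
Anion: 5 × 2 + 2 = 12 π electrons → 4(3), antiaromatic.

The cation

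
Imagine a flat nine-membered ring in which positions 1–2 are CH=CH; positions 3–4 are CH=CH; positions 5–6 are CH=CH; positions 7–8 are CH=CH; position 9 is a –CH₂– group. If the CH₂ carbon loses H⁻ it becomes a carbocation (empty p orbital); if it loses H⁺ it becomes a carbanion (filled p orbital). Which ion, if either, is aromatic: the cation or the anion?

The anion

Both ions have a continuous loop of p orbitals — each ring atom is sp².
Cation: 4 × 2 + 0 = 8 π electrons → 4(2), antiaromatic.
Anion: 4 × 2 + 2 = 10 π electrons → 4(2)+2, aromatic.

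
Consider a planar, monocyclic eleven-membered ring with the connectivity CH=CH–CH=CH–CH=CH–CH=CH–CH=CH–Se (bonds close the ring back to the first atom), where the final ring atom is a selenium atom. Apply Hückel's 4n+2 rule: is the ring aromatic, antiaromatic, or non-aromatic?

Check conjugation: the double-bond atoms are sp², each contributing one p electron; the selenium donates one lone pair from its p orbital — every position has a p orbital, so the cyclic π system is continuous.
Tallying contributions gives 5 × 2 = 10 from the double-bond units + 2 from the Se atom = 12.
With 12 = 4·3 π electrons, Hückel's rule classifies the planar ring as antiaromatic.

Antiaromatic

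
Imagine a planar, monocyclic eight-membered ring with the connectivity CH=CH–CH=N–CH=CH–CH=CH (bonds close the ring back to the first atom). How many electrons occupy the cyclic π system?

8

Every ring atom contributes a p orbital perpendicular to the ring (each doubly-bonded ring atom is sp² with one p-orbital electron; each =N– nitrogen is pyridine-type (lone pair in the sp² plane, one electron in the p orbital)), so the π system is cyclic and fully conjugated.
Adding the contributions, 4 × 2 = 8 from the 4 double-bond units.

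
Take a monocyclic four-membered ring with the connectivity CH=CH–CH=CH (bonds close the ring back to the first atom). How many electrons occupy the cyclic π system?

All ring atoms are sp² and supply a p orbital to the ring (each doubly-bonded ring atom is sp² with one p-orbital electron); the conjugation is uninterrupted.
π-electron count: 2 × 2 = 4 from the 2 double-bond units.
This is cyclobutadiene.

4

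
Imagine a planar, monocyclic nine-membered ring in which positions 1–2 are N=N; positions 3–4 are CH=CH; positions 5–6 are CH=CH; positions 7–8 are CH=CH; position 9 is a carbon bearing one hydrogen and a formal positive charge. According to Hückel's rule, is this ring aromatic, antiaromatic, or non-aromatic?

All ring atoms are sp² and supply a p orbital to the ring (each doubly-bonded ring atom is sp² with one p-orbital electron; the doubly-bonded nitrogens are pyridine-type — their lone pairs lie in the ring plane, leaving one electron in the p orbital; the carbocation has an empty p orbital); the conjugation is uninterrupted.
Adding the contributions, 4 × 2 = 8 from the double-bond units + 0 from the CH(+) atom = 8.
8 = 4(2); a planar, fully conjugated 4n system is antiaromatic.

Antiaromatic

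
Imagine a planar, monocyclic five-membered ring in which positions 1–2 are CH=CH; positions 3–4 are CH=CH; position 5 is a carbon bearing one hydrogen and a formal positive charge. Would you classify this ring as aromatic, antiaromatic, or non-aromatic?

Antiaromatic

Every ring atom contributes a p orbital perpendicular to the ring (every atom in a ring double bond is sp² and brings one electron to the p orbital; the carbocation has an empty p orbital), so the π system is cyclic and fully conjugated.
Adding the contributions, 2 × 2 = 4 from the double-bond units + 0 from the CH(+) atom = 4.
4 is a 4n count (n = 1), so the planar conjugated ring is antiaromatic.
(The species described is the cyclopentadienyl cation.)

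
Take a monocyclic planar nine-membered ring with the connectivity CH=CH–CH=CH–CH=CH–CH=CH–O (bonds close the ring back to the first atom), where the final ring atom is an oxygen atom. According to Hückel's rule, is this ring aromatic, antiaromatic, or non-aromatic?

Aromatic

The p orbitals form a continuous loop: the double-bond atoms are sp², each contributing one p electron; the oxygen donates one lone pair from its p orbital. The ring is fully conjugated.
π-electron count: 4 × 2 = 8 from the double-bond units + 2 from the O atom = 10.
10 = 4(2) + 2, which satisfies Hückel's 4n+2 rule.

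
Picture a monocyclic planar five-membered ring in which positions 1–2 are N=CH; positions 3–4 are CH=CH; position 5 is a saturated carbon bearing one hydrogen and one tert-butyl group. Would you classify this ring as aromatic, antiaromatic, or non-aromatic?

Non-aromatic

The CH(tert-butyl) carbon is saturated: that saturated carbon is sp³ and has no p orbital in the ring π system. Conjugation is not continuous around the ring.
Hückel's rule only applies to fully conjugated rings, so this one is simply non-aromatic.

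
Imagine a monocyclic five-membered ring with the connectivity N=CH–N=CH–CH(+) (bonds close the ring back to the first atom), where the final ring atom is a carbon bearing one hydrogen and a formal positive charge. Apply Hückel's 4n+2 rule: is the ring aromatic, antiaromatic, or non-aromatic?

Antiaromatic

All ring atoms are sp² and supply a p orbital to the ring (each doubly-bonded ring atom is sp² with one p-orbital electron; each sp² =N– keeps its lone pair in-plane and puts one electron into the π system; the carbocation has an empty p orbital); the conjugation is uninterrupted.
Counting π electrons: 2 × 2 = 4 from the double-bond units + 0 from the CH(+) atom = 4.
With 4 = 4·1 π electrons, Hückel's rule classifies the planar ring as antiaromatic.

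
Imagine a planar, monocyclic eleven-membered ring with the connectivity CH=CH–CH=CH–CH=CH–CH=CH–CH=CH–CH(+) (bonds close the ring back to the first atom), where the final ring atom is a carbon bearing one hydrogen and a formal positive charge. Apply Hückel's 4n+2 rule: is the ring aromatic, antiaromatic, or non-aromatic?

The p orbitals form a continuous loop: every atom in a ring double bond is sp² and brings one electron to the p orbital; the carbocation has an empty p orbital. The ring is fully conjugated.
Counting π electrons: 5 × 2 = 10 from the double-bond units + 0 from the CH(+) atom = 10.
With 10 π electrons (n = 2), the Hückel 4n+2 condition holds.

Aromatic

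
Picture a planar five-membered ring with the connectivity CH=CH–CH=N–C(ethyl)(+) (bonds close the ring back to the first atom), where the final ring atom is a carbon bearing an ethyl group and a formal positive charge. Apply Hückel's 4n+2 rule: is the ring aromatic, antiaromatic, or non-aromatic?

The p orbitals form a continuous loop: each doubly-bonded ring atom is sp² with one p-orbital electron; each sp² =N– keeps its lone pair in-plane and puts one electron into the π system; the carbocation has an empty p orbital. The ring is fully conjugated.
Tallying contributions gives 2 × 2 = 4 from the double-bond units + 0 from the C(ethyl)(+) atom = 4.
A 4n π count (4, n = 1) in a planar conjugated ring means antiaromatic.

Antiaromatic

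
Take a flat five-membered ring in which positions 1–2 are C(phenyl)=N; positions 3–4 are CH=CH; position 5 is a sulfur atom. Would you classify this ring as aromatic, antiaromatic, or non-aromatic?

Check conjugation: each doubly-bonded ring atom is sp² with one p-orbital electron; each sp² =N– keeps its lone pair in-plane and puts one electron into the π system; the sulfur donates one lone pair from its p orbital — every position has a p orbital, so the cyclic π system is continuous.
π-electron count: 2 × 2 = 4 from the double-bond units + 2 from the S atom = 6.
With 6 π electrons (n = 1), the Hückel 4n+2 condition holds.

Aromatic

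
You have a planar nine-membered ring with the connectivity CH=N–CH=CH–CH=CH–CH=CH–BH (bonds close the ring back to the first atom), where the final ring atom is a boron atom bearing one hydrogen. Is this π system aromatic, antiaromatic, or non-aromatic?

Antiaromatic

Every ring atom contributes a p orbital perpendicular to the ring (each doubly-bonded ring atom is sp² with one p-orbital electron; each sp² =N– keeps its lone pair in-plane and puts one electron into the π system; the boron has an empty p orbital), so the π system is cyclic and fully conjugated.
Counting π electrons: 4 × 2 = 8 from the double-bond units + 0 from the BH atom = 8.
8 is a 4n count (n = 2), so the planar conjugated ring is antiaromatic.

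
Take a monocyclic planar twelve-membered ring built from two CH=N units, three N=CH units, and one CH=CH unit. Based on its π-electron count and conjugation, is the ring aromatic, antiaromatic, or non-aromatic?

The p orbitals form a continuous loop: each doubly-bonded ring atom is sp² with one p-orbital electron; each =N– nitrogen is pyridine-type (lone pair in the sp² plane, one electron in the p orbital). The ring is fully conjugated.
Counting π electrons: 6 × 2 = 12 from the 6 double-bond units.
12 = 4(3); a planar, fully conjugated 4n system is antiaromatic.

Antiaromatic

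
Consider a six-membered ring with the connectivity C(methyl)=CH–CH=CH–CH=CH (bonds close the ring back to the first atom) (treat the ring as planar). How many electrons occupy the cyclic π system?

6

Check conjugation: every atom in a ring double bond is sp² and brings one electron to the p orbital — every position has a p orbital, so the cyclic π system is continuous.
Adding the contributions, 3 × 2 = 6 from the 3 double-bond units.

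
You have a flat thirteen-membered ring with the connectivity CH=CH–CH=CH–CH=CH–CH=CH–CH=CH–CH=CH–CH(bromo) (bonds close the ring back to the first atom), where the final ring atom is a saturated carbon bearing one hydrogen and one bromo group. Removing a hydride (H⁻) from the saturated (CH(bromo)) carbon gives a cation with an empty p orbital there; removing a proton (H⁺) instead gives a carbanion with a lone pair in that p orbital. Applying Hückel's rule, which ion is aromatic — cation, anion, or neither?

In either ion the ring is fully conjugated: every atom, including the new sp² carbon, supplies a p orbital.
Cation: 6 × 2 + 0 = 12 π electrons → 4(3), antiaromatic.
Anion: 6 × 2 + 2 = 14 π electrons → 4(3)+2, aromatic.

The anion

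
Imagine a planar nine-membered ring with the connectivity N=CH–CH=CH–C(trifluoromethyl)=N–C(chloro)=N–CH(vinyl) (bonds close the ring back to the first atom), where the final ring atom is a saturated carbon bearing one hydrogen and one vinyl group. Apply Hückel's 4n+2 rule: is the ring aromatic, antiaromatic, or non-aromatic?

Because that saturated carbon is sp³ and has no p orbital in the ring π system at the CH(vinyl) position, the π system cannot extend all the way around the ring.
A ring that is not fully conjugated cannot be aromatic or antiaromatic regardless of its π-electron count.

Non-aromatic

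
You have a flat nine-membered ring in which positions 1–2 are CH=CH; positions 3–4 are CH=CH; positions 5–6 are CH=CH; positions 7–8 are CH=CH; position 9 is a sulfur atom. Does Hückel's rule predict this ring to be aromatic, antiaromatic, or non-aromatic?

Aromatic

The p orbitals form a continuous loop: every atom in a ring double bond is sp² and brings one electron to the p orbital; the sulfur donates one lone pair from its p orbital. The ring is fully conjugated.
Counting π electrons: 4 × 2 = 8 from the double-bond units + 2 from the S atom = 10.
Since 10 = 4·2 + 2, the ring meets the 4n+2 criterion.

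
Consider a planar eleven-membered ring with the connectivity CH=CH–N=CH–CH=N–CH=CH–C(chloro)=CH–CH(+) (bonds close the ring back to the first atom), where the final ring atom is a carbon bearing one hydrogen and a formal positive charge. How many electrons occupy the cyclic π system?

10

All ring atoms are sp² and supply a p orbital to the ring (each doubly-bonded ring atom is sp² with one p-orbital electron; each =N– nitrogen is pyridine-type (lone pair in the sp² plane, one electron in the p orbital); the carbocation has an empty p orbital); the conjugation is uninterrupted.
Tallying contributions gives 5 × 2 = 10 from the double-bond units + 0 from the CH(+) atom = 10.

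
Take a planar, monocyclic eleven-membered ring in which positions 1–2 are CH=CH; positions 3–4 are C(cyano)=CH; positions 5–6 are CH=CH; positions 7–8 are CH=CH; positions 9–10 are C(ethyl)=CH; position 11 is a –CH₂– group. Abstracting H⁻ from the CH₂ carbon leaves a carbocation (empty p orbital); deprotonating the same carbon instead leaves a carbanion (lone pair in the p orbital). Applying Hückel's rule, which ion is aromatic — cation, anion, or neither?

Once that carbon is sp², every ring atom has a p orbital and both ions are fully conjugated.
Cation: 5 × 2 + 0 = 10 π electrons → 4(2)+2, aromatic.
Anion: 5 × 2 + 2 = 12 π electrons → 4(3), antiaromatic.

The cation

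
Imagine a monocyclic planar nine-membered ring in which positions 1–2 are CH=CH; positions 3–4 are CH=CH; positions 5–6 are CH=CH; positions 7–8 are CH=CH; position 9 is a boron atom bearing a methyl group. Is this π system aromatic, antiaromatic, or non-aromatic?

Antiaromatic

The p orbitals form a continuous loop: every atom in a ring double bond is sp² and brings one electron to the p orbital; the boron has an empty p orbital. The ring is fully conjugated.
Counting π electrons: 4 × 2 = 8 from the double-bond units + 0 from the B(methyl) atom = 8.
8 = 4(2); a planar, fully conjugated 4n system is antiaromatic.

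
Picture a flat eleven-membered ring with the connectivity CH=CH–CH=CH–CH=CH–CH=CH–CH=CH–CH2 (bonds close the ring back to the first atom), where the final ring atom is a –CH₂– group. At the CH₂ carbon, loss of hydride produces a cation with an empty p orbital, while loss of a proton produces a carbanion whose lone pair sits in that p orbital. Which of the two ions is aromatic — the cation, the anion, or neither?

In either ion the ring is fully conjugated: every atom, including the new sp² carbon, supplies a p orbital.
Cation: 5 × 2 + 0 = 10 π electrons → 4(2)+2, aromatic.
Anion: 5 × 2 + 2 = 12 π electrons → 4(3), antiaromatic.

The cation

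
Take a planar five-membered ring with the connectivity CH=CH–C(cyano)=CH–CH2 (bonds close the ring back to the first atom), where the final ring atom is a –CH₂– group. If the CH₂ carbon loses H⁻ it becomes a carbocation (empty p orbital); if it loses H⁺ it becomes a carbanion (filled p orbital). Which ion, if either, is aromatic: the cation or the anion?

The anion

In either ion the ring is fully conjugated: every atom, including the new sp² carbon, supplies a p orbital.
Cation: 2 × 2 + 0 = 4 π electrons → 4(1), antiaromatic.
Anion: 2 × 2 + 2 = 6 π electrons → 4(1)+2, aromatic.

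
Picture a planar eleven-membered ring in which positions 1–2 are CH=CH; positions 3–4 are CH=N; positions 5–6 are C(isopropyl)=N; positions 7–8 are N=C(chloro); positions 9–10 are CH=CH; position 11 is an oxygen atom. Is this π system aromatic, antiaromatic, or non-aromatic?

Check conjugation: every atom in a ring double bond is sp² and brings one electron to the p orbital; each =N– nitrogen is pyridine-type (lone pair in the sp² plane, one electron in the p orbital); the oxygen donates one lone pair from its p orbital — every position has a p orbital, so the cyclic π system is continuous.
Tallying contributions gives 5 × 2 = 10 from the double-bond units + 2 from the O atom = 12.
A 4n π count (12, n = 3) in a planar conjugated ring means antiaromatic.

Antiaromatic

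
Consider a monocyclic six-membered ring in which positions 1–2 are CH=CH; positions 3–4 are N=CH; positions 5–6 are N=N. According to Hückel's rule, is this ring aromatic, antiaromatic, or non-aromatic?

Aromatic

Check conjugation: each doubly-bonded ring atom is sp² with one p-orbital electron; each sp² =N– keeps its lone pair in-plane and puts one electron into the π system — every position has a p orbital, so the cyclic π system is continuous.
Counting π electrons: 3 × 2 = 6 from the 3 double-bond units.
With 6 π electrons (n = 1), the Hückel 4n+2 condition holds.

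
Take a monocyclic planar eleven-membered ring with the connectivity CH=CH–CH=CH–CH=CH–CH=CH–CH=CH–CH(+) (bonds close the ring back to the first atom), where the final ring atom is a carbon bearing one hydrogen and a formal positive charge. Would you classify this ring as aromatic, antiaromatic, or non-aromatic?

Every ring atom contributes a p orbital perpendicular to the ring (the double-bond atoms are sp², each contributing one p electron; the carbocation has an empty p orbital), so the π system is cyclic and fully conjugated.
Adding the contributions, 5 × 2 = 10 from the double-bond units + 0 from the CH(+) atom = 10.
That gives a 4n+2 count (10, n = 2).

Aromatic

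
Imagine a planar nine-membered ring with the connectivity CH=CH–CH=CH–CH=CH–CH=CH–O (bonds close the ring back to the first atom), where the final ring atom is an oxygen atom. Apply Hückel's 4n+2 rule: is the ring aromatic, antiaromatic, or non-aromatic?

Aromatic

Every ring atom contributes a p orbital perpendicular to the ring (the double-bond atoms are sp², each contributing one p electron; the oxygen donates one lone pair from its p orbital), so the π system is cyclic and fully conjugated.
Adding the contributions, 4 × 2 = 8 from the double-bond units + 2 from the O atom = 10.
That gives a 4n+2 count (10, n = 2).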